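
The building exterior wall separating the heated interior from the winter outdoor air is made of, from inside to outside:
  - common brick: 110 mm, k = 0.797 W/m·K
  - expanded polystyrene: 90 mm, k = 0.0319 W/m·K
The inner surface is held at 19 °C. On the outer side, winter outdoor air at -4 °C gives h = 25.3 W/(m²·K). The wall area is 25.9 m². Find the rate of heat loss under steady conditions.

Model the wall as resistances in series:
R_common brick = L/(kA) = 0.11/(0.797×25.9) = 0.005329 K/W
R_expanded polystyrene = L/(kA) = 0.09/(0.0319×25.9) = 0.1089 K/W
R_outer film = 1/(h_o·A) = 1/(25.3×25.9) = 0.001526 K/W
R_total = 0.1158 K/W
Q = ΔT / R_total = 23 / 0.1158

Q ≈ 199 W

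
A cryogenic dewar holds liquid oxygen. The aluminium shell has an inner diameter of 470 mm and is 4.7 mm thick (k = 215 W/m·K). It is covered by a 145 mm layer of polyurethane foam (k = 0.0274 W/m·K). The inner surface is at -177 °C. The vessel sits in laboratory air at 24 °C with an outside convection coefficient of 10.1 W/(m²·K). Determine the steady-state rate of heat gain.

Radial (spherical) resistances in series:
R_aluminium shell = (1/0.235 − 1/0.2397)/(4π×215) = 3.088×10^-5 K/W
R_polyurethane foam = (1/0.2397 − 1/0.3847)/(4π×0.0274) = 4.567 K/W
R_outer film = 1/(h·4πr_o²) = 1/(10.1×4π×0.3847²) = 0.05324 K/W
R_total = 4.62 K/W
Q = ΔT/R_total = 201/4.62

Q ≈ 43.5 W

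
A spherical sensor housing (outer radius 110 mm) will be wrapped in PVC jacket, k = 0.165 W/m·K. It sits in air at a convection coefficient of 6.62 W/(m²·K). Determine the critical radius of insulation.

For a sphere r_cr = 2k/h = 2×0.165/6.62
r_cr = 49.8 mm; since the bare radius (110 mm) is above r_cr, any added insulation will reduce heat loss.

r_cr ≈ 49.8 mm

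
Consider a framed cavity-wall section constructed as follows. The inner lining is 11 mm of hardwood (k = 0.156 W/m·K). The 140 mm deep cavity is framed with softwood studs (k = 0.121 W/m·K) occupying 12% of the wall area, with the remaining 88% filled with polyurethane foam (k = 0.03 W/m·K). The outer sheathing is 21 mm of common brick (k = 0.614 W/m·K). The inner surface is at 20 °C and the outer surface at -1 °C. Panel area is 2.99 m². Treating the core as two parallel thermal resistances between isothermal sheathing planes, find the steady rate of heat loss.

Q ≈ 17.8 W

Sheathing layers in series; stud and cavity paths in parallel between them.
R_inner = 0.011/(0.156×2.99) = 0.02358 K/W
R_stud  = 0.14/(0.121×0.12×2.99) = 3.225 K/W
R_cav   = 0.14/(0.03×0.88×2.99) = 1.774 K/W
1/R_core = 1/R_stud + 1/R_cav → R_core = 1.144 K/W
R_outer = 0.021/(0.614×2.99) = 0.01144 K/W
R_total = 1.179 K/W
Q = ΔT/R_total = 21/1.179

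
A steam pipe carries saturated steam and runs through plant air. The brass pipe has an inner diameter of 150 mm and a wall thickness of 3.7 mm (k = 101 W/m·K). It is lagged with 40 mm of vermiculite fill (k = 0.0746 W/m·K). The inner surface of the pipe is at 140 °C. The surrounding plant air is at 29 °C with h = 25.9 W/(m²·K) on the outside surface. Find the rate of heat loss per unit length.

q′ ≈ 120 W/m

For a radial system each layer contributes R = ln(r_out/r_in)/(2πkL); films add R = 1/(hA).
R_brass pipe wall = ln(78.7/75)/(2π×101×1) = 7.588×10^-5 K/W
R_vermiculite fill = ln(118.7/78.7)/(2π×0.0746×1) = 0.8768 K/W
R_outer film = 1/(h_o·2πr_oL) = 1/(25.9×2π×0.1187×1) = 0.05177 K/W
R_total = 0.9286 K/W
Q = ΔT/R_total = 111/0.9286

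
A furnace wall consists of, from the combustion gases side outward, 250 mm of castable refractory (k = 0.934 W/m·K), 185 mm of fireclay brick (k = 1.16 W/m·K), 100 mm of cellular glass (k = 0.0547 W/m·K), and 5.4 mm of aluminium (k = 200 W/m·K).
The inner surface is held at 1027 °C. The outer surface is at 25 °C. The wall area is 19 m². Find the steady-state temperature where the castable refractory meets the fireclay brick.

T ≈ 908 °C

Model the wall as resistances in series:
R_castable refractory = L/(kA) = 0.25/(0.934×19) = 0.01409 K/W
R_fireclay brick = L/(kA) = 0.185/(1.16×19) = 0.008394 K/W
R_cellular glass = L/(kA) = 0.1/(0.0547×19) = 0.09622 K/W
R_aluminium = L/(kA) = 0.0054/(200×19) = 1.421×10^-6 K/W
R_total = 0.1187 K/W;  Q = ΔT/R_total = 1002/0.1187 = 8441 W
T_interface = T_inner − Q·ΣR(inner→interface) = 1027 − 8440×0.01409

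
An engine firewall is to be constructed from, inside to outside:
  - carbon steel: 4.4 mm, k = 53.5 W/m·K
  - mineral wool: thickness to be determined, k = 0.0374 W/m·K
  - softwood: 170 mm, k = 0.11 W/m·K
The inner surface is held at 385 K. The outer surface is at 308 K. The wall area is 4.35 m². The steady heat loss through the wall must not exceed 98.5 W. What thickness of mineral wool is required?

L ≈ 69.4 mm

Using the resistance-network approach (series):
R_carbon steel = L/(kA) = 0.0044/(53.5×4.35) = 1.891×10^-5 K/W
R_softwood = L/(kA) = 0.17/(0.11×4.35) = 0.3553 K/W
Sum of the known resistances R_other = 0.3553 K/W
Required total resistance R_tot = ΔT/Q_allow = 77/98.5 = 0.7817 K/W
R_mineral wool = R_tot − R_other = 0.4264 K/W
L = R·k·A = 0.4264×0.0374×4.35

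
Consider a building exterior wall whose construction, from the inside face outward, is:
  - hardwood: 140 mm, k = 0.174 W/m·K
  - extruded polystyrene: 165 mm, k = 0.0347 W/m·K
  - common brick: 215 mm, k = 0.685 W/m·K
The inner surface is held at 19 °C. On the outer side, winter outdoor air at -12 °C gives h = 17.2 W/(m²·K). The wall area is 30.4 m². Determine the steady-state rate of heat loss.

Model the wall as resistances in series:
R_hardwood = L/(kA) = 0.14/(0.174×30.4) = 0.02647 K/W
R_extruded polystyrene = L/(kA) = 0.165/(0.0347×30.4) = 0.1564 K/W
R_common brick = L/(kA) = 0.215/(0.685×30.4) = 0.01032 K/W
R_outer film = 1/(h_o·A) = 1/(17.2×30.4) = 0.001912 K/W
R_total = 0.1951 K/W
Q = ΔT / R_total = 31 / 0.1951

Q ≈ 159 W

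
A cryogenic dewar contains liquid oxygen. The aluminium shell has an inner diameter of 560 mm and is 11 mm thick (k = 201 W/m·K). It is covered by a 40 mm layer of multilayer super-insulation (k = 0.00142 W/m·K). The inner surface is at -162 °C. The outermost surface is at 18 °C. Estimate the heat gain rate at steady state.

Each spherical layer contributes R = (1/r_i − 1/r_o)/(4πk):
R_aluminium shell = (1/0.28 − 1/0.291)/(4π×201) = 5.345×10^-5 K/W
R_multilayer super-insulation = (1/0.291 − 1/0.331)/(4π×0.00142) = 23.27 K/W
R_total = 23.27 K/W
Q = ΔT/R_total = 180/23.27

Q ≈ 7.73 W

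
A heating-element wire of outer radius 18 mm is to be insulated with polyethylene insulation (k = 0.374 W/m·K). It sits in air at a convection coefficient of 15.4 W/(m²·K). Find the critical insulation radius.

For a cylinder r_cr = k/h = 0.374/15.4
r_cr = 24.3 mm; since the bare radius (18 mm) is below r_cr, adding a thin layer of insulation will *increase* heat loss.

r_cr ≈ 24.3 mm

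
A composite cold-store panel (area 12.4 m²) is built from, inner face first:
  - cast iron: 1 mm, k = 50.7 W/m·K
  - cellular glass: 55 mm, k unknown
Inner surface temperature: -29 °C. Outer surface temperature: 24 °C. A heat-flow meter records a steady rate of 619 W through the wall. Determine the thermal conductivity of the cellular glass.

Using the resistance-network approach (series):
R_cast iron = L/(kA) = 0.001/(50.7×12.4) = 1.591×10^-6 K/W
Sum of known resistances R_other = 1.591×10^-6 K/W
Total R = ΔT/Q = 53/619 = 0.08562 K/W
R_cellular glass = R_total − R_other = 0.08562 K/W
k = L/(R·A) = 0.055/(0.08562×12.4)

k ≈ 0.0518 W/(m·K)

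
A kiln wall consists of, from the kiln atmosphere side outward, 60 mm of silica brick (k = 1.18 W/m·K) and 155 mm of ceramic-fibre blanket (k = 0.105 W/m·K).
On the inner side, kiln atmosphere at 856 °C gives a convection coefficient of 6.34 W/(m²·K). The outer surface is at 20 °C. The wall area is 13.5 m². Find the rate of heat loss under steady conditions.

Treating each layer as a thermal resistance in series:
R_inner film = 1/(h_i·A) = 1/(6.34×13.5) = 0.01168 K/W
R_silica brick = L/(kA) = 0.06/(1.18×13.5) = 0.003766 K/W
R_ceramic-fibre blanket = L/(kA) = 0.155/(0.105×13.5) = 0.1093 K/W
R_total = 0.1248 K/W
Q = ΔT / R_total = 836 / 0.1248

Q ≈ 6700 W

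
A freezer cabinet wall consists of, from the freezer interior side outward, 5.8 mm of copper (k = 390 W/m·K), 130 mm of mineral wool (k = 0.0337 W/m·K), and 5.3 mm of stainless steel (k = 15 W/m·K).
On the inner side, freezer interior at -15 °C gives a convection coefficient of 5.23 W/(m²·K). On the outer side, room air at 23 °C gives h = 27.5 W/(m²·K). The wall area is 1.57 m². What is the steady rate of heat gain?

Q ≈ 14.6 W

Treating each layer as a thermal resistance in series:
R_inner film = 1/(h_i·A) = 1/(5.23×1.57) = 0.1218 K/W
R_copper = L/(kA) = 0.0058/(390×1.57) = 9.472×10^-6 K/W
R_mineral wool = L/(kA) = 0.13/(0.0337×1.57) = 2.457 K/W
R_stainless steel = L/(kA) = 0.0053/(15×1.57) = 2.251×10^-4 K/W
R_outer film = 1/(h_o·A) = 1/(27.5×1.57) = 0.02316 K/W
R_total = 2.602 K/W
Q = ΔT / R_total = 38 / 2.602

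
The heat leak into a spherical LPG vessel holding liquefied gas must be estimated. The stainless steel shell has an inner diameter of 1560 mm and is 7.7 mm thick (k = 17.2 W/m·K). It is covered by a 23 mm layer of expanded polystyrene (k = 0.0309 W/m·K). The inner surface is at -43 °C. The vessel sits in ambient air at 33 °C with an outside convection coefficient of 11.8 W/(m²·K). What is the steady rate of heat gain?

Q ≈ 737 W

Radial (spherical) resistances in series:
R_stainless steel shell = (1/0.78 − 1/0.7877)/(4π×17.2) = 5.798×10^-5 K/W
R_expanded polystyrene = (1/0.7877 − 1/0.8107)/(4π×0.0309) = 0.09276 K/W
R_outer film = 1/(h·4πr_o²) = 1/(11.8×4π×0.8107²) = 0.01026 K/W
R_total = 0.1031 K/W
Q = ΔT/R_total = 76/0.1031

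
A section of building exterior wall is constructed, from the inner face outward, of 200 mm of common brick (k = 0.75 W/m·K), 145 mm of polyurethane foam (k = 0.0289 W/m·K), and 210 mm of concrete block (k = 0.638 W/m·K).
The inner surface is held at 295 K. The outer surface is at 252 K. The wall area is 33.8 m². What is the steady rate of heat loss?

Thermal resistances in series:
R_common brick = L/(kA) = 0.2/(0.75×33.8) = 0.00789 K/W
R_polyurethane foam = L/(kA) = 0.145/(0.0289×33.8) = 0.1484 K/W
R_concrete block = L/(kA) = 0.21/(0.638×33.8) = 0.009738 K/W
R_total = 0.1661 K/W
Q = ΔT / R_total = 43 / 0.1661

Q ≈ 259 W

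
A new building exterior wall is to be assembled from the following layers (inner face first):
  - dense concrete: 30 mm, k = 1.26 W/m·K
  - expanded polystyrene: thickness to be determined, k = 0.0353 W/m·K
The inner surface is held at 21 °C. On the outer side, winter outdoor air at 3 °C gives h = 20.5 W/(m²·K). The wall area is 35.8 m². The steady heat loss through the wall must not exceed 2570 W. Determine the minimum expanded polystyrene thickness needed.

L ≈ 6.29 mm

Model the wall as resistances in series:
R_dense concrete = L/(kA) = 0.03/(1.26×35.8) = 6.651×10^-4 K/W
R_outer film = 1/(h_o·A) = 1/(20.5×35.8) = 0.001363 K/W
Sum of the known resistances R_other = 0.002028 K/W
Required total resistance R_tot = ΔT/Q_allow = 18/2570 = 0.007004 K/W
R_expanded polystyrene = R_tot − R_other = 0.004976 K/W
L = R·k·A = 0.004976×0.0353×35.8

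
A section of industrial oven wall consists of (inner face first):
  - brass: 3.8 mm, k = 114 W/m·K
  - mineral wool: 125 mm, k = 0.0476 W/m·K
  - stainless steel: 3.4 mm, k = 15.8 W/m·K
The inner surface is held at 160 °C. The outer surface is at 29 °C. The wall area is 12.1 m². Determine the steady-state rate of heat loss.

Q ≈ 604 W

Using the resistance-network approach (series):
R_brass = L/(kA) = 0.0038/(114×12.1) = 2.755×10^-6 K/W
R_mineral wool = L/(kA) = 0.125/(0.0476×12.1) = 0.217 K/W
R_stainless steel = L/(kA) = 0.0034/(15.8×12.1) = 1.778×10^-5 K/W
R_total = 0.217 K/W
Q = ΔT / R_total = 131 / 0.217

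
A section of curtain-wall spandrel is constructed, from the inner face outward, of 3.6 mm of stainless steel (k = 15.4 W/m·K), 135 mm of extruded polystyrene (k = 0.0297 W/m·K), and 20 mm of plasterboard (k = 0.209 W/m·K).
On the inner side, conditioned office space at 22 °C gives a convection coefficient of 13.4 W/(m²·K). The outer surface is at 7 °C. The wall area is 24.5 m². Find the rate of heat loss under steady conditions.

Series thermal resistances:
R_inner film = 1/(h_i·A) = 1/(13.4×24.5) = 0.003046 K/W
R_stainless steel = L/(kA) = 0.0036/(15.4×24.5) = 9.541×10^-6 K/W
R_extruded polystyrene = L/(kA) = 0.135/(0.0297×24.5) = 0.1855 K/W
R_plasterboard = L/(kA) = 0.02/(0.209×24.5) = 0.003906 K/W
R_total = 0.1925 K/W
Q = ΔT / R_total = 15 / 0.1925

Q ≈ 77.9 W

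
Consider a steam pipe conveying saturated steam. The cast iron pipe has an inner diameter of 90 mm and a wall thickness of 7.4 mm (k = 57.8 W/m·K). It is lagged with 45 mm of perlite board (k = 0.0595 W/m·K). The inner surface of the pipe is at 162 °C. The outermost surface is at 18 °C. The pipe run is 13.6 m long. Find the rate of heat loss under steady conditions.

Radial resistances (cylindrical: R_cond = ln(r_o/r_i)/(2πkL), R_conv = 1/(h·2πrL)):
R_cast iron pipe wall = ln(52.4/45)/(2π×57.8×13.6) = 3.082×10^-5 K/W
R_perlite board = ln(97.4/52.4)/(2π×0.0595×13.6) = 0.1219 K/W
R_total = 0.122 K/W
Q = ΔT/R_total = 144/0.122

Q ≈ 1180 W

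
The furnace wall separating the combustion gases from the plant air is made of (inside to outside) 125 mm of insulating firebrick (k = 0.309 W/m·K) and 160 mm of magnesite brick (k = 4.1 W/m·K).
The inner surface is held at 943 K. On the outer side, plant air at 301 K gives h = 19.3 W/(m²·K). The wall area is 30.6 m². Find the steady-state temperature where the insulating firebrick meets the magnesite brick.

T ≈ 419 K

Thermal resistances in series:
R_insulating firebrick = L/(kA) = 0.125/(0.309×30.6) = 0.01322 K/W
R_magnesite brick = L/(kA) = 0.16/(4.1×30.6) = 0.001275 K/W
R_outer film = 1/(h_o·A) = 1/(19.3×30.6) = 0.001693 K/W
R_total = 0.01619 K/W;  Q = ΔT/R_total = 642/0.01619 = 39660 W
T_interface = T_inner − Q·ΣR(inner→interface) = 943 − 39700×0.01322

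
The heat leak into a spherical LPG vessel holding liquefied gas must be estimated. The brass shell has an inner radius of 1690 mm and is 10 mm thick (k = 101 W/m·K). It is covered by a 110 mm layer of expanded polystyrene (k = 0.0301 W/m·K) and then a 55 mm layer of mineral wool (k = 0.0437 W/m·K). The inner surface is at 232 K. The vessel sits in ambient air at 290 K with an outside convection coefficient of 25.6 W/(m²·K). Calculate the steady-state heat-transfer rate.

Q ≈ 464 W

For a spherical shell R = (1/r₁ − 1/r₂)/(4πk); film R = 1/(h·4πr²). In series:
R_brass shell = (1/1.69 − 1/1.7)/(4π×101) = 2.742×10^-6 K/W
R_expanded polystyrene = (1/1.7 − 1/1.81)/(4π×0.0301) = 0.09451 K/W
R_mineral wool = (1/1.81 − 1/1.865)/(4π×0.0437) = 0.02967 K/W
R_outer film = 1/(h·4πr_o²) = 1/(25.6×4π×1.865²) = 8.937×10^-4 K/W
R_total = 0.1251 K/W
Q = ΔT/R_total = 58/0.1251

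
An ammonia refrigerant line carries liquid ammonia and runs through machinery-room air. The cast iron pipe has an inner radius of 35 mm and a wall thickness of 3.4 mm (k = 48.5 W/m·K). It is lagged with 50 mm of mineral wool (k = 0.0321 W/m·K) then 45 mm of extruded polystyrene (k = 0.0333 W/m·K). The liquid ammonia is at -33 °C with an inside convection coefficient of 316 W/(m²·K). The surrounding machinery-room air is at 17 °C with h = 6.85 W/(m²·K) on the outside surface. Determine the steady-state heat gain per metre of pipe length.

Cylindrical conduction, so R = ln(r₂/r₁)/(2πkL) per layer, in series:
R_inner film = 1/(h_i·2πr₁L) = 1/(316×2π×0.035×1) = 0.01439 K/W
R_cast iron pipe wall = ln(38.4/35)/(2π×48.5×1) = 3.042×10^-4 K/W
R_mineral wool = ln(88.4/38.4)/(2π×0.0321×1) = 4.134 K/W
R_extruded polystyrene = ln(133.4/88.4)/(2π×0.0333×1) = 1.967 K/W
R_outer film = 1/(h_o·2πr_oL) = 1/(6.85×2π×0.1334×1) = 0.1742 K/W
R_total = 6.29 K/W
Q = ΔT/R_total = 50/6.29

q′ ≈ 7.95 W/m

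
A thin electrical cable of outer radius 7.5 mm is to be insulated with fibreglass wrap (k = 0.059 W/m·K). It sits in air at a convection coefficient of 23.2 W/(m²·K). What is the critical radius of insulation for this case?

For a cylinder r_cr = k/h = 0.059/23.2
r_cr = 2.54 mm; since the bare radius (7.5 mm) is above r_cr, any added insulation will reduce heat loss.

r_cr ≈ 2.54 mm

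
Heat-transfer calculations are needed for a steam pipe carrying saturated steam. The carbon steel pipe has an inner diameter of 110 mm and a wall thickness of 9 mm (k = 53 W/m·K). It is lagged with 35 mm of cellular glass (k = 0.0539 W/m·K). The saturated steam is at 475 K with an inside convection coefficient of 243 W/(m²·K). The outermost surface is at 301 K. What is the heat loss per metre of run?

q′ ≈ 134 W/m

Radial resistances (cylindrical: R_cond = ln(r_o/r_i)/(2πkL), R_conv = 1/(h·2πrL)):
R_inner film = 1/(h_i·2πr₁L) = 1/(243×2π×0.055×1) = 0.01191 K/W
R_carbon steel pipe wall = ln(64/55)/(2π×53×1) = 4.551×10^-4 K/W
R_cellular glass = ln(99/64)/(2π×0.0539×1) = 1.288 K/W
R_total = 1.3 K/W
Q = ΔT/R_total = 174/1.3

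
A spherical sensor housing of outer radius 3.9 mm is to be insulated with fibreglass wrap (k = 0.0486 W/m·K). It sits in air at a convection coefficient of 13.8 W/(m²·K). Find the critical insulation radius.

For a sphere r_cr = 2k/h = 2×0.0486/13.8
r_cr = 7.04 mm; since the bare radius (3.9 mm) is below r_cr, adding a thin layer of insulation will *increase* heat loss.

r_cr ≈ 7.04 mm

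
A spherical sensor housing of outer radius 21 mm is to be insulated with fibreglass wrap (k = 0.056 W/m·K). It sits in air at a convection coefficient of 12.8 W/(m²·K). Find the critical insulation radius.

For a sphere r_cr = 2k/h = 2×0.056/12.8
r_cr = 8.75 mm; since the bare radius (21 mm) is above r_cr, any added insulation will reduce heat loss.

r_cr ≈ 8.75 mm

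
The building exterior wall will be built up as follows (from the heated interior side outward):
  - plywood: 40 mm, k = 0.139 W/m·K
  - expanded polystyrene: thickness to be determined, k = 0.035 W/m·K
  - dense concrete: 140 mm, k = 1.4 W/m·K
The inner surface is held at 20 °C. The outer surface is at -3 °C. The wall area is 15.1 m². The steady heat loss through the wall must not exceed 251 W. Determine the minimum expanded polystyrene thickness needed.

Series thermal resistances:
R_plywood = L/(kA) = 0.04/(0.139×15.1) = 0.01906 K/W
R_dense concrete = L/(kA) = 0.14/(1.4×15.1) = 0.006623 K/W
Sum of the known resistances R_other = 0.02568 K/W
Required total resistance R_tot = ΔT/Q_allow = 23/251 = 0.09163 K/W
R_expanded polystyrene = R_tot − R_other = 0.06595 K/W
L = R·k·A = 0.06595×0.035×15.1

L ≈ 34.9 mm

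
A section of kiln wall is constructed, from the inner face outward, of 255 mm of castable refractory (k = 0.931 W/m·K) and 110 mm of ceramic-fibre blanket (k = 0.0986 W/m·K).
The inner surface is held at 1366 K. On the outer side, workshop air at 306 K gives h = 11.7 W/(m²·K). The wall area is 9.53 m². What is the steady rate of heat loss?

Q ≈ 6850 W

Treating each layer as a thermal resistance in series:
R_castable refractory = L/(kA) = 0.255/(0.931×9.53) = 0.02874 K/W
R_ceramic-fibre blanket = L/(kA) = 0.11/(0.0986×9.53) = 0.1171 K/W
R_outer film = 1/(h_o·A) = 1/(11.7×9.53) = 0.008969 K/W
R_total = 0.1548 K/W
Q = ΔT / R_total = 1060 / 0.1548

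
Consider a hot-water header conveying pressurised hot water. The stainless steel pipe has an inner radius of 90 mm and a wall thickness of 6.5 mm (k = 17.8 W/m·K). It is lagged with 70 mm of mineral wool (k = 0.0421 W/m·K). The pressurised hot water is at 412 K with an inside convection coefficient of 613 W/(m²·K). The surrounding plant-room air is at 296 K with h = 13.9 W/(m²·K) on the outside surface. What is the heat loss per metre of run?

q′ ≈ 54.4 W/m

Cylindrical conduction, so R = ln(r₂/r₁)/(2πkL) per layer, in series:
R_inner film = 1/(h_i·2πr₁L) = 1/(613×2π×0.09×1) = 0.002885 K/W
R_stainless steel pipe wall = ln(96.5/90)/(2π×17.8×1) = 6.235×10^-4 K/W
R_mineral wool = ln(166.5/96.5)/(2π×0.0421×1) = 2.062 K/W
R_outer film = 1/(h_o·2πr_oL) = 1/(13.9×2π×0.1665×1) = 0.06877 K/W
R_total = 2.134 K/W
Q = ΔT/R_total = 116/2.134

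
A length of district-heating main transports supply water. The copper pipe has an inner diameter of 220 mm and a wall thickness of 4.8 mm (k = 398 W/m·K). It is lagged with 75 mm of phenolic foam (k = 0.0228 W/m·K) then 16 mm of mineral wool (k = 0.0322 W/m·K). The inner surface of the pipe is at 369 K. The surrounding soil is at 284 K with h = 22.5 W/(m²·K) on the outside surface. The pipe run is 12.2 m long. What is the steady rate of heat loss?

Q ≈ 263 W

Radial resistances (cylindrical: R_cond = ln(r_o/r_i)/(2πkL), R_conv = 1/(h·2πrL)):
R_copper pipe wall = ln(114.8/110)/(2π×398×12.2) = 1.4×10^-6 K/W
R_phenolic foam = ln(189.8/114.8)/(2π×0.0228×12.2) = 0.2877 K/W
R_mineral wool = ln(205.8/189.8)/(2π×0.0322×12.2) = 0.03279 K/W
R_outer film = 1/(h_o·2πr_oL) = 1/(22.5×2π×0.2058×12.2) = 0.002817 K/W
R_total = 0.3233 K/W
Q = ΔT/R_total = 85/0.3233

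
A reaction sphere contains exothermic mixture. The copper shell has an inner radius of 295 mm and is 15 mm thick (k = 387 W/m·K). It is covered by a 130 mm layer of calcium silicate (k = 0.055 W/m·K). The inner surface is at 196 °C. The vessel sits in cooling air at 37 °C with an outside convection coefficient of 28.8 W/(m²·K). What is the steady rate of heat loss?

For a spherical shell R = (1/r₁ − 1/r₂)/(4πk); film R = 1/(h·4πr²). In series:
R_copper shell = (1/0.295 − 1/0.31)/(4π×387) = 3.373×10^-5 K/W
R_calcium silicate = (1/0.31 − 1/0.44)/(4π×0.055) = 1.379 K/W
R_outer film = 1/(h·4πr_o²) = 1/(28.8×4π×0.44²) = 0.01427 K/W
R_total = 1.393 K/W
Q = ΔT/R_total = 159/1.393

Q ≈ 114 W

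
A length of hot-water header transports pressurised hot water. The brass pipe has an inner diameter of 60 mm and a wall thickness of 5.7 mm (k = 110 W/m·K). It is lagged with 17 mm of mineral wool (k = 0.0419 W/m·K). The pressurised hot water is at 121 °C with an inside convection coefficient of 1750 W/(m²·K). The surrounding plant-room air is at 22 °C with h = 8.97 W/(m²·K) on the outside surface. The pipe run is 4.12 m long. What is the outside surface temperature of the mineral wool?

T ≈ 40.3 °C

Cylindrical conduction, so R = ln(r₂/r₁)/(2πkL) per layer, in series:
R_inner film = 1/(h_i·2πr₁L) = 1/(1750×2π×0.03×4.12) = 7.358×10^-4 K/W
R_brass pipe wall = ln(35.7/30)/(2π×110×4.12) = 6.109×10^-5 K/W
R_mineral wool = ln(52.7/35.7)/(2π×0.0419×4.12) = 0.3591 K/W
R_outer film = 1/(h_o·2πr_oL) = 1/(8.97×2π×0.0527×4.12) = 0.08172 K/W
R_total = 0.4416 K/W
Q = ΔT/R_total = 99/0.4416
Q = 224 W
T_interface = T_inner − Q·ΣR(inner→interface) = 121 − 224×0.3599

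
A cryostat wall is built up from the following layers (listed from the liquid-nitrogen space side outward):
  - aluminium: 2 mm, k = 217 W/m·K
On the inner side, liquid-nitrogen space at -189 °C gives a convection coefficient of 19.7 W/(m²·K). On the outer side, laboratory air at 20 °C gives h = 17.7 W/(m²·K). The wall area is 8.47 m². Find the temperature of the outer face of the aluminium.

T ≈ -90.1 °C

Thermal resistances in series:
R_inner film = 1/(h_i·A) = 1/(19.7×8.47) = 0.005993 K/W
R_aluminium = L/(kA) = 0.002/(217×8.47) = 1.088×10^-6 K/W
R_outer film = 1/(h_o·A) = 1/(17.7×8.47) = 0.00667 K/W
R_total = 0.01266 K/W;  Q = ΔT/R_total = 209/0.01266 = 16500 W
T_interface = T_inner + Q·ΣR(inner→interface) = -189 + 16500×0.005994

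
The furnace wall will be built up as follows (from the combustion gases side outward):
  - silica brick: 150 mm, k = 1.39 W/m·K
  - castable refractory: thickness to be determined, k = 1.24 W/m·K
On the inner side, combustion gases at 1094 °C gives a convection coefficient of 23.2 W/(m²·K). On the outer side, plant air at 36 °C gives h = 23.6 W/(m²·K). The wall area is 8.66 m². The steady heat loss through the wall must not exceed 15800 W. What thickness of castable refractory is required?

Using the resistance-network approach (series):
R_inner film = 1/(h_i·A) = 1/(23.2×8.66) = 0.004977 K/W
R_silica brick = L/(kA) = 0.15/(1.39×8.66) = 0.01246 K/W
R_outer film = 1/(h_o·A) = 1/(23.6×8.66) = 0.004893 K/W
Sum of the known resistances R_other = 0.02233 K/W
Required total resistance R_tot = ΔT/Q_allow = 1058/15800 = 0.06696 K/W
R_castable refractory = R_tot − R_other = 0.04463 K/W
L = R·k·A = 0.04463×1.24×8.66

L ≈ 479 mm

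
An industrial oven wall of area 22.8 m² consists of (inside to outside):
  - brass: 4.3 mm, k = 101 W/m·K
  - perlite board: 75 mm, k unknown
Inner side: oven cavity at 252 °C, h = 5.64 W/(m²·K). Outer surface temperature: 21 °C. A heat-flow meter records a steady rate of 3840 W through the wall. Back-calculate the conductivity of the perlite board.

k ≈ 0.0628 W/(m·K)

Using the resistance-network approach (series):
R_inner film = 1/(h_i·A) = 1/(5.64×22.8) = 0.007777 K/W
R_brass = L/(kA) = 0.0043/(101×22.8) = 1.867×10^-6 K/W
Sum of known resistances R_other = 0.007778 K/W
Total R = ΔT/Q = 231/3840 = 0.06016 K/W
R_perlite board = R_total − R_other = 0.05238 K/W
k = L/(R·A) = 0.075/(0.05238×22.8)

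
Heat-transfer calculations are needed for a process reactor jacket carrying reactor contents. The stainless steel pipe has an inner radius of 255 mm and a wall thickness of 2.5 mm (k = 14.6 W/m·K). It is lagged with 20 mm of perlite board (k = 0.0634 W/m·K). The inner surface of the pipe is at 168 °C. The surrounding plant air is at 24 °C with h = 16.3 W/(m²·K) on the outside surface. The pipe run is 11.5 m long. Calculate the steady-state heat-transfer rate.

Radial resistances (cylindrical: R_cond = ln(r_o/r_i)/(2πkL), R_conv = 1/(h·2πrL)):
R_stainless steel pipe wall = ln(257.5/255)/(2π×14.6×11.5) = 9.248×10^-6 K/W
R_perlite board = ln(277.5/257.5)/(2π×0.0634×11.5) = 0.01633 K/W
R_outer film = 1/(h_o·2πr_oL) = 1/(16.3×2π×0.2775×11.5) = 0.00306 K/W
R_total = 0.0194 K/W
Q = ΔT/R_total = 144/0.0194

Q ≈ 7420 W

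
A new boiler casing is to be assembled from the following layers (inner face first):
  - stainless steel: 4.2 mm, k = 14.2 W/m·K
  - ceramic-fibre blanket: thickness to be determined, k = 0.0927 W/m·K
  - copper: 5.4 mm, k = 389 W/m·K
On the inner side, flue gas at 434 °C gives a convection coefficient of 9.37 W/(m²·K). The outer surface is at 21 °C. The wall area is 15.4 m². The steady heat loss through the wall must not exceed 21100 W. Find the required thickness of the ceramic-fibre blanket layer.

L ≈ 18 mm

Model the wall as resistances in series:
R_inner film = 1/(h_i·A) = 1/(9.37×15.4) = 0.00693 K/W
R_stainless steel = L/(kA) = 0.0042/(14.2×15.4) = 1.921×10^-5 K/W
R_copper = L/(kA) = 0.0054/(389×15.4) = 9.014×10^-7 K/W
Sum of the known resistances R_other = 0.00695 K/W
Required total resistance R_tot = ΔT/Q_allow = 413/21100 = 0.01957 K/W
R_ceramic-fibre blanket = R_tot − R_other = 0.01262 K/W
L = R·k·A = 0.01262×0.0927×15.4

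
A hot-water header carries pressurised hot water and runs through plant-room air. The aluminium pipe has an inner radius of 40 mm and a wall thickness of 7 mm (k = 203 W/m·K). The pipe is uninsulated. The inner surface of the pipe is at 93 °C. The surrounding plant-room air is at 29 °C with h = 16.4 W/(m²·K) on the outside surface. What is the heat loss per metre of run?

Treating each annulus and film as a series resistance:
R_aluminium pipe wall = ln(47/40)/(2π×203×1) = 1.264×10^-4 K/W
R_outer film = 1/(h_o·2πr_oL) = 1/(16.4×2π×0.047×1) = 0.2065 K/W
R_total = 0.2066 K/W
Q = ΔT/R_total = 64/0.2066

q′ ≈ 310 W/m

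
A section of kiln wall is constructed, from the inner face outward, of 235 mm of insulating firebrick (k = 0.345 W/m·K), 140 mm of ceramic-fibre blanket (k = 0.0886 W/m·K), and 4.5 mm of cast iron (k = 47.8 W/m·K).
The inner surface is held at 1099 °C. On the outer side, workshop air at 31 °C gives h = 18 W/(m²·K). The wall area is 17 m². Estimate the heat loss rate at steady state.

Treating each layer as a thermal resistance in series:
R_insulating firebrick = L/(kA) = 0.235/(0.345×17) = 0.04007 K/W
R_ceramic-fibre blanket = L/(kA) = 0.14/(0.0886×17) = 0.09295 K/W
R_cast iron = L/(kA) = 0.0045/(47.8×17) = 5.538×10^-6 K/W
R_outer film = 1/(h_o·A) = 1/(18×17) = 0.003268 K/W
R_total = 0.1363 K/W
Q = ΔT / R_total = 1068 / 0.1363

Q ≈ 7840 W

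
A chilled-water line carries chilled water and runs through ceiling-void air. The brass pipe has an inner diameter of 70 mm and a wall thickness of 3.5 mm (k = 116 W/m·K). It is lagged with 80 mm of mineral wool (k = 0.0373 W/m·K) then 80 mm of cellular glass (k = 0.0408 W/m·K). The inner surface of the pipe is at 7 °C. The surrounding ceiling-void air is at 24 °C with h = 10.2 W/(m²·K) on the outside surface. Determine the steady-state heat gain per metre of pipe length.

q′ ≈ 2.47 W/m

For a radial system each layer contributes R = ln(r_out/r_in)/(2πkL); films add R = 1/(hA).
R_brass pipe wall = ln(38.5/35)/(2π×116×1) = 1.308×10^-4 K/W
R_mineral wool = ln(118.5/38.5)/(2π×0.0373×1) = 4.797 K/W
R_cellular glass = ln(198.5/118.5)/(2π×0.0408×1) = 2.012 K/W
R_outer film = 1/(h_o·2πr_oL) = 1/(10.2×2π×0.1985×1) = 0.07861 K/W
R_total = 6.888 K/W
Q = ΔT/R_total = 17/6.888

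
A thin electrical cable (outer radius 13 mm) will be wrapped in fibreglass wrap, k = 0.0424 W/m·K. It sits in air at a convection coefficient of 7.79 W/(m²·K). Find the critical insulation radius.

r_cr ≈ 5.44 mm

For a cylinder r_cr = k/h = 0.0424/7.79
r_cr = 5.44 mm; since the bare radius (13 mm) is above r_cr, any added insulation will reduce heat loss.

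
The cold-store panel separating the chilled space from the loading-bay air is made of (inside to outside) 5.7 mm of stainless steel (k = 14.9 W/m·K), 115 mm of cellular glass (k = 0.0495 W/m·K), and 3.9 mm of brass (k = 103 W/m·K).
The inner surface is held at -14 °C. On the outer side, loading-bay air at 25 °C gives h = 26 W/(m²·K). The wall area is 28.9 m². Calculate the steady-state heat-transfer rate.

Q ≈ 477 W

Treating each layer as a thermal resistance in series:
R_stainless steel = L/(kA) = 0.0057/(14.9×28.9) = 1.324×10^-5 K/W
R_cellular glass = L/(kA) = 0.115/(0.0495×28.9) = 0.08039 K/W
R_brass = L/(kA) = 0.0039/(103×28.9) = 1.31×10^-6 K/W
R_outer film = 1/(h_o·A) = 1/(26×28.9) = 0.001331 K/W
R_total = 0.08173 K/W
Q = ΔT / R_total = 39 / 0.08173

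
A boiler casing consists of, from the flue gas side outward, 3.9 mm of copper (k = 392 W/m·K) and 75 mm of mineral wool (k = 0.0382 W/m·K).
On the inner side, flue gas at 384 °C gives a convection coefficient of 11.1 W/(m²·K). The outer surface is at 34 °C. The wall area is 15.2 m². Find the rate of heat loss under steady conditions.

Using the resistance-network approach (series):
R_inner film = 1/(h_i·A) = 1/(11.1×15.2) = 0.005927 K/W
R_copper = L/(kA) = 0.0039/(392×15.2) = 6.545×10^-7 K/W
R_mineral wool = L/(kA) = 0.075/(0.0382×15.2) = 0.1292 K/W
R_total = 0.1351 K/W
Q = ΔT / R_total = 350 / 0.1351

Q ≈ 2590 W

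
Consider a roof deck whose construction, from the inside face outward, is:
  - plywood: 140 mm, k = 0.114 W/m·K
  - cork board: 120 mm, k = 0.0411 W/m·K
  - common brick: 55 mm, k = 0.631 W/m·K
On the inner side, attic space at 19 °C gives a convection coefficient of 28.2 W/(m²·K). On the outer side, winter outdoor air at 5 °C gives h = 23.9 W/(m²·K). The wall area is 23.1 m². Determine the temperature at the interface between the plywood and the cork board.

T ≈ 14.9 °C

Using the resistance-network approach (series):
R_inner film = 1/(h_i·A) = 1/(28.2×23.1) = 0.001535 K/W
R_plywood = L/(kA) = 0.14/(0.114×23.1) = 0.05316 K/W
R_cork board = L/(kA) = 0.12/(0.0411×23.1) = 0.1264 K/W
R_common brick = L/(kA) = 0.055/(0.631×23.1) = 0.003773 K/W
R_outer film = 1/(h_o·A) = 1/(23.9×23.1) = 0.001811 K/W
R_total = 0.1867 K/W;  Q = ΔT/R_total = 14/0.1867 = 75 W
T_interface = T_inner − Q·ΣR(inner→interface) = 19 − 75×0.0547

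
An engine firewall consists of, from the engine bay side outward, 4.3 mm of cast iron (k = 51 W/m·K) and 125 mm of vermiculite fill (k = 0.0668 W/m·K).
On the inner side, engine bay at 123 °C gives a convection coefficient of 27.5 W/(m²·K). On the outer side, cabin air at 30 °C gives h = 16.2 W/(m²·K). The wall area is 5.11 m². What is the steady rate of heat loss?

Q ≈ 241 W

Model the wall as resistances in series:
R_inner film = 1/(h_i·A) = 1/(27.5×5.11) = 0.007116 K/W
R_cast iron = L/(kA) = 0.0043/(51×5.11) = 1.65×10^-5 K/W
R_vermiculite fill = L/(kA) = 0.125/(0.0668×5.11) = 0.3662 K/W
R_outer film = 1/(h_o·A) = 1/(16.2×5.11) = 0.01208 K/W
R_total = 0.3854 K/W
Q = ΔT / R_total = 93 / 0.3854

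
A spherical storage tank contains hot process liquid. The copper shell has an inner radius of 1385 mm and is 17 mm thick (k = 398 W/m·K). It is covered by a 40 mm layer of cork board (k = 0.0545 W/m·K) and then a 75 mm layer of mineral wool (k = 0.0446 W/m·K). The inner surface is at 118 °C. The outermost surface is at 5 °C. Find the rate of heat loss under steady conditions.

Spherical conduction: R = (1/r_in − 1/r_out)/(4πk) per layer; series-sum.
R_copper shell = (1/1.385 − 1/1.402)/(4π×398) = 1.75×10^-6 K/W
R_cork board = (1/1.402 − 1/1.442)/(4π×0.0545) = 0.02889 K/W
R_mineral wool = (1/1.442 − 1/1.517)/(4π×0.0446) = 0.06117 K/W
R_total = 0.09007 K/W
Q = ΔT/R_total = 113/0.09007

Q ≈ 1250 W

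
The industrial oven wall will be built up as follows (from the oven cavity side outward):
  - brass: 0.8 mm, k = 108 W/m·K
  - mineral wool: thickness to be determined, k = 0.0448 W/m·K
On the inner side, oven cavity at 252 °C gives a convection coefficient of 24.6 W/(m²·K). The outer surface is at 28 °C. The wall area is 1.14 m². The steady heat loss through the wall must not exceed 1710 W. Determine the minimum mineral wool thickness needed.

L ≈ 4.87 mm

Model the wall as resistances in series:
R_inner film = 1/(h_i·A) = 1/(24.6×1.14) = 0.03566 K/W
R_brass = L/(kA) = 0.0008/(108×1.14) = 6.498×10^-6 K/W
Sum of the known resistances R_other = 0.03566 K/W
Required total resistance R_tot = ΔT/Q_allow = 224/1710 = 0.131 K/W
R_mineral wool = R_tot − R_other = 0.09533 K/W
L = R·k·A = 0.09533×0.0448×1.14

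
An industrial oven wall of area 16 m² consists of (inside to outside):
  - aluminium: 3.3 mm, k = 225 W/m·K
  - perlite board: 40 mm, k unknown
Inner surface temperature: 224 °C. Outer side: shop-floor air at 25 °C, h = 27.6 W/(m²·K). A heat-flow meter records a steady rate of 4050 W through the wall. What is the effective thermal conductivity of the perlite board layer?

Model the wall as resistances in series:
R_aluminium = L/(kA) = 0.0033/(225×16) = 9.167×10^-7 K/W
R_outer film = 1/(h_o·A) = 1/(27.6×16) = 0.002264 K/W
Sum of known resistances R_other = 0.002265 K/W
Total R = ΔT/Q = 199/4050 = 0.04914 K/W
R_perlite board = R_total − R_other = 0.04687 K/W
k = L/(R·A) = 0.04/(0.04687×16)

k ≈ 0.0533 W/(m·K)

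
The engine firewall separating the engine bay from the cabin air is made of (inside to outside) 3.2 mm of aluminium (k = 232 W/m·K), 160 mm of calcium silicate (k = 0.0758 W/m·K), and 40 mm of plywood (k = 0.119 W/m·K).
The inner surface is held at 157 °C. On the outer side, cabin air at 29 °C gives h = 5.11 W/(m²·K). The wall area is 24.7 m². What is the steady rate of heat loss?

Q ≈ 1200 W

Thermal resistances in series:
R_aluminium = L/(kA) = 0.0032/(232×24.7) = 5.584×10^-7 K/W
R_calcium silicate = L/(kA) = 0.16/(0.0758×24.7) = 0.08546 K/W
R_plywood = L/(kA) = 0.04/(0.119×24.7) = 0.01361 K/W
R_outer film = 1/(h_o·A) = 1/(5.11×24.7) = 0.007923 K/W
R_total = 0.107 K/W
Q = ΔT / R_total = 128 / 0.107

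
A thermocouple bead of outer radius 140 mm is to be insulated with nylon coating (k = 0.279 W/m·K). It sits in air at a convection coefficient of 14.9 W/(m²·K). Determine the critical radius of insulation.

For a sphere r_cr = 2k/h = 2×0.279/14.9
r_cr = 37.4 mm; since the bare radius (140 mm) is above r_cr, any added insulation will reduce heat loss.

r_cr ≈ 37.4 mm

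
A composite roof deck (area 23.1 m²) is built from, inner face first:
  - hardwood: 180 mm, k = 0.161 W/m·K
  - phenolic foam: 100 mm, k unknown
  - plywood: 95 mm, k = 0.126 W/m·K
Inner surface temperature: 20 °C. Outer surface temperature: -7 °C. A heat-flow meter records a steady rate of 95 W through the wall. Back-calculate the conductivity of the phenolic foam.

Treating each layer as a thermal resistance in series:
R_hardwood = L/(kA) = 0.18/(0.161×23.1) = 0.0484 K/W
R_plywood = L/(kA) = 0.095/(0.126×23.1) = 0.03264 K/W
Sum of known resistances R_other = 0.08104 K/W
Total R = ΔT/Q = 27/95 = 0.2842 K/W
R_phenolic foam = R_total − R_other = 0.2032 K/W
k = L/(R·A) = 0.1/(0.2032×23.1)

k ≈ 0.0213 W/(m·K)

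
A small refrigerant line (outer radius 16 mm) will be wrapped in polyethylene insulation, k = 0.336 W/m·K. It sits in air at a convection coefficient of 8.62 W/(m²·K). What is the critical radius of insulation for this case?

For a cylinder r_cr = k/h = 0.336/8.62
r_cr = 39 mm; since the bare radius (16 mm) is below r_cr, adding a thin layer of insulation will *increase* heat loss.

r_cr ≈ 39 mm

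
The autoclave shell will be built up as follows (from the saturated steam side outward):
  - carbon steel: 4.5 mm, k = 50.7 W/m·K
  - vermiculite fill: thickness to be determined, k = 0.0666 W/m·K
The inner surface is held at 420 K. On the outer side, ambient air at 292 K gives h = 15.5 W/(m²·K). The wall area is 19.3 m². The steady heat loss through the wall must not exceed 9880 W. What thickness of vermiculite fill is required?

Using the resistance-network approach (series):
R_carbon steel = L/(kA) = 0.0045/(50.7×19.3) = 4.599×10^-6 K/W
R_outer film = 1/(h_o·A) = 1/(15.5×19.3) = 0.003343 K/W
Sum of the known resistances R_other = 0.003347 K/W
Required total resistance R_tot = ΔT/Q_allow = 128/9880 = 0.01296 K/W
R_vermiculite fill = R_tot − R_other = 0.009608 K/W
L = R·k·A = 0.009608×0.0666×19.3

L ≈ 12.4 mm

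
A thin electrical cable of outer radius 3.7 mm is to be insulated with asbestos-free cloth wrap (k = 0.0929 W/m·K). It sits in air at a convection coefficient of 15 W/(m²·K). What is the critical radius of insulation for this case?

r_cr ≈ 6.19 mm

For a cylinder r_cr = k/h = 0.0929/15
r_cr = 6.19 mm; since the bare radius (3.7 mm) is below r_cr, adding a thin layer of insulation will *increase* heat loss.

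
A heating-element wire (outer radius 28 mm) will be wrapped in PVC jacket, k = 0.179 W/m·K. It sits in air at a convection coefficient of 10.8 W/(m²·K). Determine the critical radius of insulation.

For a cylinder r_cr = k/h = 0.179/10.8
r_cr = 16.6 mm; since the bare radius (28 mm) is above r_cr, any added insulation will reduce heat loss.

r_cr ≈ 16.6 mm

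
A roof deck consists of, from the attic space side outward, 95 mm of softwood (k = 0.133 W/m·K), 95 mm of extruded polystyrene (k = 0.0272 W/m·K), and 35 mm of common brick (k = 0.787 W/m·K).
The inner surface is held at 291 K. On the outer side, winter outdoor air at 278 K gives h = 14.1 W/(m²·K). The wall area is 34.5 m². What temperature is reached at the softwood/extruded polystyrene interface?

T ≈ 289 K

Thermal resistances in series:
R_softwood = L/(kA) = 0.095/(0.133×34.5) = 0.0207 K/W
R_extruded polystyrene = L/(kA) = 0.095/(0.0272×34.5) = 0.1012 K/W
R_common brick = L/(kA) = 0.035/(0.787×34.5) = 0.001289 K/W
R_outer film = 1/(h_o·A) = 1/(14.1×34.5) = 0.002056 K/W
R_total = 0.1253 K/W;  Q = ΔT/R_total = 13/0.1253 = 103.8 W
T_interface = T_inner − Q·ΣR(inner→interface) = 291 − 104×0.0207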